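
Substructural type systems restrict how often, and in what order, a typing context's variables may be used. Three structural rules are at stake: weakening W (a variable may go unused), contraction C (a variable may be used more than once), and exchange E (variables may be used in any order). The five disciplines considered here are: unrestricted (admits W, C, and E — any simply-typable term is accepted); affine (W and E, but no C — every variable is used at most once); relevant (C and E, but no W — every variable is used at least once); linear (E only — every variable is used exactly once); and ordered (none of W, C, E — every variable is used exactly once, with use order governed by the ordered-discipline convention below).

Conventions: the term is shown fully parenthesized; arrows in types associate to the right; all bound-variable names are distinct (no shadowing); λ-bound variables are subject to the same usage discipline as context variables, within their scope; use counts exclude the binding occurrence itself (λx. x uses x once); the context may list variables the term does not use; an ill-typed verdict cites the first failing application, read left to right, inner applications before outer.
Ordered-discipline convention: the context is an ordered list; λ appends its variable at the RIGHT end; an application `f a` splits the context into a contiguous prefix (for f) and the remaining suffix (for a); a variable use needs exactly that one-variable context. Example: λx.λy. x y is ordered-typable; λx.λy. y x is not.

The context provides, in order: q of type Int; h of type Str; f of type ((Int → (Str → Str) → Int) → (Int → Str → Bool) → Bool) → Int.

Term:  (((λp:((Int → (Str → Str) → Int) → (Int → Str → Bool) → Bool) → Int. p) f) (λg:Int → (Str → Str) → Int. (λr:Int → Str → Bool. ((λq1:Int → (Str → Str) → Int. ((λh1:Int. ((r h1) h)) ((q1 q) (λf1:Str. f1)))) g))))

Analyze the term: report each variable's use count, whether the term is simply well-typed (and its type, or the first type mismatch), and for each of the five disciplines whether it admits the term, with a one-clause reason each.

counts: q ×1; h ×1; f ×1; p [bound] ×1; g [bound] ×1; r [bound] ×1; q1 [bound] ×1; h1 [bound] ×1; f1 [bound] ×1
use order (left to right): p, f, r, h1, h, q1, q, f1, g
typing: well-typed at Int
ordered: ✗, no contiguous prefix/suffix split fits p, f, r, h1, h, q1, q, f1, g
linear: ✓, single use per variable (q, h, f, p, g, r, q1, h1, f1)
affine: ✓, q, h, f, p, g, r, q1, h1, f1: no repeats, contraction unneeded
relevant: ✓, at least one use each (q, h, f, p, g, r, q1, h1, f1)
unrestricted: ✓, simply typable at Int; W, C, E all held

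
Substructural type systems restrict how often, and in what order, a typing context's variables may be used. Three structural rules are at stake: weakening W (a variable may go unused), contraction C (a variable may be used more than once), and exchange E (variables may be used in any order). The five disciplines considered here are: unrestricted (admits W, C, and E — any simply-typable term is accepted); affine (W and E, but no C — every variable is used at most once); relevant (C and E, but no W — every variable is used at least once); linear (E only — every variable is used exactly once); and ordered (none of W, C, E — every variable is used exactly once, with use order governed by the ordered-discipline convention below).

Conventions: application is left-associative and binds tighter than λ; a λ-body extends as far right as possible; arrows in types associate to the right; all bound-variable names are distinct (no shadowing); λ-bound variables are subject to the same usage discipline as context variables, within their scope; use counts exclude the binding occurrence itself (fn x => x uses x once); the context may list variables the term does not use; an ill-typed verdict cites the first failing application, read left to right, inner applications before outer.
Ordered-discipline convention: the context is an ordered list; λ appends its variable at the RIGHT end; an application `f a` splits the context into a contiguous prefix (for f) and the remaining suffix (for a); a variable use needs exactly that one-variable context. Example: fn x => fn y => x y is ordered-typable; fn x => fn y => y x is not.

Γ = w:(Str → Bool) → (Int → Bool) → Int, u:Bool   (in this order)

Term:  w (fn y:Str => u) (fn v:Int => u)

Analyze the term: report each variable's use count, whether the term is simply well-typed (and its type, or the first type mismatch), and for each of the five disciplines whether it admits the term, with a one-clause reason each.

use counts: w ×1, u ×2, y (λ-bound) ×0, v (λ-bound) ×0
order of uses: w, u, u
typing: the term checks, with type Int
ordered: ✗ — uses contraction: u ×2; needs weakening: y, v unused
linear: ✗ — uses contraction: u ×2; needs weakening: y, v unused
affine: ✗ — uses contraction: u ×2
relevant: ✗ — needs weakening: y, v unused
unrestricted: ✓ — well-typed at Int; no restrictions here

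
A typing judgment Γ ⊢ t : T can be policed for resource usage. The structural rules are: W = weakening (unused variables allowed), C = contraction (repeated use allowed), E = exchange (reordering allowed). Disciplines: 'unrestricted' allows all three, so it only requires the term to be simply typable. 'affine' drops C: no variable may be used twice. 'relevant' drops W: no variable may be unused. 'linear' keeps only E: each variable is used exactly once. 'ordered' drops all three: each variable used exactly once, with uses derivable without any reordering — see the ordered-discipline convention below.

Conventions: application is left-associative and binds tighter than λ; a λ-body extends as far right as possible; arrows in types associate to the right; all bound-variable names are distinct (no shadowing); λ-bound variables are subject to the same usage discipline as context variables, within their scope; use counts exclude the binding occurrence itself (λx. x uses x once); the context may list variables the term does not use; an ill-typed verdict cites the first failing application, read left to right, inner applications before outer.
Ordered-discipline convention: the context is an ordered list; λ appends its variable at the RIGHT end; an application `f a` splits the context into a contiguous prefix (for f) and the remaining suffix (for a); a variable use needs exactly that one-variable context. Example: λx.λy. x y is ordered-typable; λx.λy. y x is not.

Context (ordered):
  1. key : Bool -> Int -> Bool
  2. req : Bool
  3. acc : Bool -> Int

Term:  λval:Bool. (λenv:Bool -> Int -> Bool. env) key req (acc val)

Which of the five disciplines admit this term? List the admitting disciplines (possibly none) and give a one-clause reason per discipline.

admitted in: ordered, linear, affine, relevant, unrestricted
use counts: key ×1; req ×1; acc ×1; val [bound] ×1; env [bound] ×1
use order (left to right): env, key, req, acc, val
typing: well-typed — term : Bool -> Bool
ordered: ✓, single-use (key, req, acc, val, env), ordered derivation ok
linear: ✓, key, req, acc, val, env: one use apiece
affine: ✓, key, req, acc, val, env: no repeats, contraction unneeded
relevant: ✓, every one of key, req, acc, val, env appears
unrestricted: ✓, simply typable at Bool -> Bool; W, C, E all held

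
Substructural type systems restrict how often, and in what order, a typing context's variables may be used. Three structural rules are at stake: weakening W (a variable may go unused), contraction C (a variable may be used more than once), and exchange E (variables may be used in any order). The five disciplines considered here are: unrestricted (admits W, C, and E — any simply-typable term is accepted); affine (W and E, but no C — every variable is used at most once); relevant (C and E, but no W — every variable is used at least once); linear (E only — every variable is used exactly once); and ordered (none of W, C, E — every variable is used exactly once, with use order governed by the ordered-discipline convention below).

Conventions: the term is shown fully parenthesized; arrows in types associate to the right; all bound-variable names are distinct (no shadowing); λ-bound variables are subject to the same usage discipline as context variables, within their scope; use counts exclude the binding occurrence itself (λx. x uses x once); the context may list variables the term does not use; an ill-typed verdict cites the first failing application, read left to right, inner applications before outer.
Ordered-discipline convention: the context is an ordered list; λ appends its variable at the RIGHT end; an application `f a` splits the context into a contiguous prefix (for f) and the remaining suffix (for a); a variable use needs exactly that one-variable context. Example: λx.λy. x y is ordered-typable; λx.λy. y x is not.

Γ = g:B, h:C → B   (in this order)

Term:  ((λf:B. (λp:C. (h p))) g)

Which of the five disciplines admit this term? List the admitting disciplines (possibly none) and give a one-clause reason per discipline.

admitting disciplines: affine, unrestricted
counts: g: 1, h: 1, f (λ-bound): 0, p (λ-bound): 1
left-to-right use order: h, p, g
typing: the term checks, with type C → B
ordered ✗ (needs weakening: f unused)
linear ✗ (needs weakening: f unused)
affine ✓ (no duplicate uses among g, h, f, p)
relevant ✗ (needs weakening: f unused)
unrestricted ✓ (typability at C → B is all that's needed)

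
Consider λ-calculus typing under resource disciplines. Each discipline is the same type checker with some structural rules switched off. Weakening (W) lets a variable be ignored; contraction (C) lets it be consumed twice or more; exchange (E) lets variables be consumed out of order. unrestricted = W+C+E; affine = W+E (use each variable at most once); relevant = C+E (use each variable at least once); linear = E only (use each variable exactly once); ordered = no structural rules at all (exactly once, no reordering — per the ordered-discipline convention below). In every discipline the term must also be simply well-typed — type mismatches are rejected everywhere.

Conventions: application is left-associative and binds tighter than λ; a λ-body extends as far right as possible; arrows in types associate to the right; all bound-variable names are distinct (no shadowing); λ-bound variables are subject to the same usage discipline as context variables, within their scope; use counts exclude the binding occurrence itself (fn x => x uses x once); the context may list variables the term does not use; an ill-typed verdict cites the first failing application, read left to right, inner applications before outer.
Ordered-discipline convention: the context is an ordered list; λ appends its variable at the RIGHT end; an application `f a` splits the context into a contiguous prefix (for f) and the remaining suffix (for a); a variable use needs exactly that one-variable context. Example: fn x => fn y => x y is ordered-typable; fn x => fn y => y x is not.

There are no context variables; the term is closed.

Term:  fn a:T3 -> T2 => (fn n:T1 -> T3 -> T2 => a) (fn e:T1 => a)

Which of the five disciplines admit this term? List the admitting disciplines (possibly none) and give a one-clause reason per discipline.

admitted in: unrestricted
counts: a (bound) ×2, n (bound) ×0, e (bound) ×0
order of uses: a, a
typing: the term checks, with type (T3 -> T2) -> T3 -> T2
ordered: ✗, repeated use of a ×2; n, e never used (weakening)
linear: ✗, repeated use of a ×2; n, e never used (weakening)
affine: ✗, repeated use of a ×2
relevant: ✗, n, e never used (weakening)
unrestricted: ✓, type-checks ((T3 -> T2) -> T3 -> T2) and nothing is barred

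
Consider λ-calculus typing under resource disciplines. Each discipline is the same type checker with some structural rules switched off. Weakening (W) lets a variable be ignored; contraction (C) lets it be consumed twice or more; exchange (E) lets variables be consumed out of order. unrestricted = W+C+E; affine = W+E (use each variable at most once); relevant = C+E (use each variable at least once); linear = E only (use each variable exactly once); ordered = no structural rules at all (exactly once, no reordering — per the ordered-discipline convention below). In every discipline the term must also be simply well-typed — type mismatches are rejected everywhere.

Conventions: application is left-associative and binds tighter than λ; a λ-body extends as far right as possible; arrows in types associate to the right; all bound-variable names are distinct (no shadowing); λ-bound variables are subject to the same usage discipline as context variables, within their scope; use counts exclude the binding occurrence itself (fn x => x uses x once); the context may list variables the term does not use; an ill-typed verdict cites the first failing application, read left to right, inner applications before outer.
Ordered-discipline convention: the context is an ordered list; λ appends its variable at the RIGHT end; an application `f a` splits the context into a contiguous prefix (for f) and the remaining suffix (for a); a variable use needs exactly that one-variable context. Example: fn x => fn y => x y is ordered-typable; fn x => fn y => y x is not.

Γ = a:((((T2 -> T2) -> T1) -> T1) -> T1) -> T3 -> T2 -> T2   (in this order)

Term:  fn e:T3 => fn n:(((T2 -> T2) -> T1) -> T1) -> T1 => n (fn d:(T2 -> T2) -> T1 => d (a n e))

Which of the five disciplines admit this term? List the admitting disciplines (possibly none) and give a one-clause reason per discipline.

admitting disciplines: relevant, unrestricted
counts: a ×1; e [bound] ×1; n [bound] ×2; d [bound] ×1
uses in reading order: n, d, a, n, e
typing: well-typed — term : T3 -> ((((T2 -> T2) -> T1) -> T1) -> T1) -> T1
ordered: ✗ — repeated use of n ×2
linear: ✗ — repeated use of n ×2
affine: ✗ — repeated use of n ×2
relevant: ✓ — every one of a, e, n, d appears
unrestricted: ✓ — type-checks (T3 -> ((((T2 -> T2) -> T1) -> T1) -> T1) -> T1) and nothing is barred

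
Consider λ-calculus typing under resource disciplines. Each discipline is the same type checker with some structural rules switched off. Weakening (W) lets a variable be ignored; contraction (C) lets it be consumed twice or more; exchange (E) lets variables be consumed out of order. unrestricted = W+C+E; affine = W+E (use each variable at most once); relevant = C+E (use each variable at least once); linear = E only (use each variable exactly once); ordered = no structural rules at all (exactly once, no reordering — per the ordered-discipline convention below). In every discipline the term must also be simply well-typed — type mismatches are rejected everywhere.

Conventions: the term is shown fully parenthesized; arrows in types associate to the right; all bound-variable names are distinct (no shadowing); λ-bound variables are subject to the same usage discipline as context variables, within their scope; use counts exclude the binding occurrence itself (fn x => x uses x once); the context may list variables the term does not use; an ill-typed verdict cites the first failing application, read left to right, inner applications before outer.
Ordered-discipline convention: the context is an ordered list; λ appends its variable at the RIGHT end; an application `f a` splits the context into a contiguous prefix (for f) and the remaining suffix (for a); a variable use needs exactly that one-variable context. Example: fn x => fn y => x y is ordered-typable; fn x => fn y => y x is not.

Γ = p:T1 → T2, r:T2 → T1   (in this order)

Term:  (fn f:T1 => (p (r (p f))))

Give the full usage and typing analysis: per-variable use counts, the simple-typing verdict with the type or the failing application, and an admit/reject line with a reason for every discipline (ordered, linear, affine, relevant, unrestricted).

usage: p: 2; r: 1; f (bound): 1
left-to-right use order: p, r, p, f
typing: well-typed — term : T1 → T2
ordered ✗ (p ×2 used more than once (contraction))
linear ✗ (p ×2 used more than once (contraction))
affine ✗ (p ×2 used more than once (contraction))
relevant ✓ (none of p, r, f goes unused)
unrestricted ✓ (typability at T1 → T2 is all that's needed)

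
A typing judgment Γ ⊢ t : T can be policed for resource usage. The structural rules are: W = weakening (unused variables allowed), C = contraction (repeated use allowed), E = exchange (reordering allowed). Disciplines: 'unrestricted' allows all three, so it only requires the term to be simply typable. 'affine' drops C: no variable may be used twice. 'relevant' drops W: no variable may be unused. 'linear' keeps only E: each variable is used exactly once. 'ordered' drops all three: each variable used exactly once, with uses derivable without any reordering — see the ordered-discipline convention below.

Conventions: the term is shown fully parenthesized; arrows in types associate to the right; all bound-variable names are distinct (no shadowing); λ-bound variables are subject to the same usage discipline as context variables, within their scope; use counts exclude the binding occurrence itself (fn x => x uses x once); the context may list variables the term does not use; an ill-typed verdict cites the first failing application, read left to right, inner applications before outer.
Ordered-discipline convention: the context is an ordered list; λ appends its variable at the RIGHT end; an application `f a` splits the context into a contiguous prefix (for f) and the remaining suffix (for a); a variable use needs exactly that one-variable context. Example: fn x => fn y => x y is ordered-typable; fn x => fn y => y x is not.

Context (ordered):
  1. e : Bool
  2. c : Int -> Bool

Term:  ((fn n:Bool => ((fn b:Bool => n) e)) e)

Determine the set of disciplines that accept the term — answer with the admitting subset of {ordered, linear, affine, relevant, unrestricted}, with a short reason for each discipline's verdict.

admitted in: unrestricted
usage: e: 2; c: 0; n (λ-bound): 1; b (λ-bound): 0
uses in reading order: n, e, e
typing: well-typed at Bool
ordered: ✗, repeated use of e ×2; c, b never used (weakening)
linear: ✗, repeated use of e ×2; c, b never used (weakening)
affine: ✗, repeated use of e ×2
relevant: ✗, c, b never used (weakening)
unrestricted: ✓, well-typed at Bool; no restrictions here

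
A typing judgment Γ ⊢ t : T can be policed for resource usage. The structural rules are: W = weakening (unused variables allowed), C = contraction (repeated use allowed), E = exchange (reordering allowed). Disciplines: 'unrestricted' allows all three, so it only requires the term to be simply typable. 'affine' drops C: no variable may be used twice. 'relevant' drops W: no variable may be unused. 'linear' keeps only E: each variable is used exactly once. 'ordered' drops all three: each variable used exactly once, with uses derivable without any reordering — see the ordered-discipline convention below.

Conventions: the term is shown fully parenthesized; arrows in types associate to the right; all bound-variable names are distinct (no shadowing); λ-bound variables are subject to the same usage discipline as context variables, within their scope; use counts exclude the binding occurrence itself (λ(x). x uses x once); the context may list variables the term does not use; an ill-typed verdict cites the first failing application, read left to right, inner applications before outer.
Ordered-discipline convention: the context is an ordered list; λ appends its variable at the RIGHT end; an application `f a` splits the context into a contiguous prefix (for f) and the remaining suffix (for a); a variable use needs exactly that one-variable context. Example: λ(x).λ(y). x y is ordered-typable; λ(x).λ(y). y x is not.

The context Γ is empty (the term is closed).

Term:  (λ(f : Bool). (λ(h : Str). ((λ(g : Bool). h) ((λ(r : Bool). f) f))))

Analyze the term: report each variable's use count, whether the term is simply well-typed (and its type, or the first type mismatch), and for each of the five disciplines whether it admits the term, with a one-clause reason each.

usage: f [bound] ×2; h [bound] ×1; g [bound] ×0; r [bound] ×0
order of uses: h, f, f
typing: ✓ — Bool → Str → Str
ordered: ✗, repeated use of f ×2; g, r never used (weakening)
linear: ✗, repeated use of f ×2; g, r never used (weakening)
affine: ✗, repeated use of f ×2
relevant: ✗, g, r never used (weakening)
unrestricted: ✓, typability at Bool → Str → Str is all that's needed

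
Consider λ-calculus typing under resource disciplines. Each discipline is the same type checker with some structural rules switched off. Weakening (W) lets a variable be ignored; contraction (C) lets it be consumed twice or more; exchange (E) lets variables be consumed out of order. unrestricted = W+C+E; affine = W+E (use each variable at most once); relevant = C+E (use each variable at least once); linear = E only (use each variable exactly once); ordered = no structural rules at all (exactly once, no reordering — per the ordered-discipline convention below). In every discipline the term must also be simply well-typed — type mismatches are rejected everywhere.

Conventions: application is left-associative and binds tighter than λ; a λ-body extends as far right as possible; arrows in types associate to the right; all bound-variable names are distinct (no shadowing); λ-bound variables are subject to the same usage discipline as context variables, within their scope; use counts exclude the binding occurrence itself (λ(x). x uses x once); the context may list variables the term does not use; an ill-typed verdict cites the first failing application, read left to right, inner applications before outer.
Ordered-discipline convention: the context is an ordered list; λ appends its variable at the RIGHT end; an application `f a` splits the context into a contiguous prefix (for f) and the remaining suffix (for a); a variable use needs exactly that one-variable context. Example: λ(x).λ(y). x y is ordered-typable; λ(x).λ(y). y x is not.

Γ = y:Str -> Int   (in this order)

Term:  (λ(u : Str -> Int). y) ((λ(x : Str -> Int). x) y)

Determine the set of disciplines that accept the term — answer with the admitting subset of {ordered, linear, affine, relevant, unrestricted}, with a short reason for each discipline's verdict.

accepted by: unrestricted
usage: y=2, u [bound]=0, x [bound]=1
order of uses: y, x, y
typing: the term checks, with type Str -> Int
ordered: ✗ — repeated use of y ×2; needs weakening: u unused
linear: ✗ — repeated use of y ×2; needs weakening: u unused
affine: ✗ — repeated use of y ×2
relevant: ✗ — needs weakening: u unused
unrestricted: ✓ — well-typed at Str -> Int; no restrictions here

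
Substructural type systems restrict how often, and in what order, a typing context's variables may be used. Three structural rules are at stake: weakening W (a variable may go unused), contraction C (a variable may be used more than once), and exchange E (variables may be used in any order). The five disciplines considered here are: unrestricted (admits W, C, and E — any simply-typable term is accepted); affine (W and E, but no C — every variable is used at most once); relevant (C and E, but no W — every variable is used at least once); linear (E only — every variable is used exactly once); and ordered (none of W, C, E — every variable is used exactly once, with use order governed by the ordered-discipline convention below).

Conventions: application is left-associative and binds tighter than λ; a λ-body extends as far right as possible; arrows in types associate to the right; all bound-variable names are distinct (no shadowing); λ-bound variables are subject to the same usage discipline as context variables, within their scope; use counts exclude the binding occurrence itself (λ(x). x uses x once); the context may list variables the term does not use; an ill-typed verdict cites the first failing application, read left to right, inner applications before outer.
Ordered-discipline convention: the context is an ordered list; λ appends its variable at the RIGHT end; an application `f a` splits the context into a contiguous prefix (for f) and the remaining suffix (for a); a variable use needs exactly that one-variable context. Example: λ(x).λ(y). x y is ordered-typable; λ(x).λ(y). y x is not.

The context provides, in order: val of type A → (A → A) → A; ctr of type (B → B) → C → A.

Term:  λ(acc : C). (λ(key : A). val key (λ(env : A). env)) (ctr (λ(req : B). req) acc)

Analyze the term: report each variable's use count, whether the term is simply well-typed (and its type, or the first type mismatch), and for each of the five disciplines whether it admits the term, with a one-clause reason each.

usage: val: 1; ctr: 1; acc (λ-bound): 1; key (λ-bound): 1; env (λ-bound): 1; req (λ-bound): 1
uses in reading order: val, key, env, ctr, req, acc
typing: the term checks, with type C → A
ordered ✓ (single-use (val, ctr, acc, key, env, req), ordered derivation ok)
linear ✓ (exactly-once usage across val, ctr, acc, key, env, req)
affine ✓ (at most one use each (val, ctr, acc, key, env, req))
relevant ✓ (none of val, ctr, acc, key, env, req goes unused)
unrestricted ✓ (well-typed at C → A; no restrictions here)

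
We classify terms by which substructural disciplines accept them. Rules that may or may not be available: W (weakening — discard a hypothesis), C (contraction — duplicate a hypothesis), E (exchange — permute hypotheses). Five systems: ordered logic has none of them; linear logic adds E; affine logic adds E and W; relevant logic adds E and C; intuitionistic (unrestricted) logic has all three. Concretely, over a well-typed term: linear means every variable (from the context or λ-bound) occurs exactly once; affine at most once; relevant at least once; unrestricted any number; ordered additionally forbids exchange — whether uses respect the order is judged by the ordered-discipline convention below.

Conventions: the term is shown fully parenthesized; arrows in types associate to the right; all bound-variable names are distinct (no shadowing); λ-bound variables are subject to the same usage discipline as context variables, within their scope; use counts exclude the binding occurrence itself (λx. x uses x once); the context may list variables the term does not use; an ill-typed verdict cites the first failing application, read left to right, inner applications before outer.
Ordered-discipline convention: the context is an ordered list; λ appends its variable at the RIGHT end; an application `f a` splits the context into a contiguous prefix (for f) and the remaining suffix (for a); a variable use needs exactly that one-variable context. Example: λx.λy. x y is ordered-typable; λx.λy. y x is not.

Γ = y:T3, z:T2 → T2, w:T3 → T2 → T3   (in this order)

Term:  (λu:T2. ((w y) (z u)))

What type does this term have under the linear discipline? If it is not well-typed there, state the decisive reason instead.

term : T2 → T3
counts: y=1; z=1; w=1; u [bound]=1
left-to-right use order: w, y, z, u
typing: well-typed at T2 → T3
across the five disciplines: ordered ✗ · linear ✓ · affine ✓ · relevant ✓ · unrestricted ✓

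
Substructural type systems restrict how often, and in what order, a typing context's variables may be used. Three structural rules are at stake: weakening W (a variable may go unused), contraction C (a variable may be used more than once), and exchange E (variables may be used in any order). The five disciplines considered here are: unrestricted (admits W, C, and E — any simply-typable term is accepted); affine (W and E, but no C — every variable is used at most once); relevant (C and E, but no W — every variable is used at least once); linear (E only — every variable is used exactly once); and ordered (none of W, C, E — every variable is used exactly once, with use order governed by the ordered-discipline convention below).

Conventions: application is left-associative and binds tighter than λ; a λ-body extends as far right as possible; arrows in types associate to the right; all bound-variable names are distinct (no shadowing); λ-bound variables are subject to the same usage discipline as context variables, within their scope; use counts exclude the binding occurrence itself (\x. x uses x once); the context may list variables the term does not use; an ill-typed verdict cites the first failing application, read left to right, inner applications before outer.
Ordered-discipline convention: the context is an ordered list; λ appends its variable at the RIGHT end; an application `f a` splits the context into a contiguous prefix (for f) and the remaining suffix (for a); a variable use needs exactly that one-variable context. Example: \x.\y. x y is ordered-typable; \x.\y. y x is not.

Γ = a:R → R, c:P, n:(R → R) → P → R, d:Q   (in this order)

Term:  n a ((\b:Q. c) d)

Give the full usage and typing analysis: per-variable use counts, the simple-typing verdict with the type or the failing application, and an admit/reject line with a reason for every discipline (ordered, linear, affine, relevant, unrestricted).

variable uses: a: 1×; c: 1×; n: 1×; d: 1×; b [bound]: 0×
uses in reading order: n, a, c, d
typing: ✓ — R
ordered ✗ (b never used (weakening))
linear ✗ (b never used (weakening))
affine ✓ (no duplicate uses among a, c, n, d, b)
relevant ✗ (b never used (weakening))
unrestricted ✓ (type-checks (R) and nothing is barred)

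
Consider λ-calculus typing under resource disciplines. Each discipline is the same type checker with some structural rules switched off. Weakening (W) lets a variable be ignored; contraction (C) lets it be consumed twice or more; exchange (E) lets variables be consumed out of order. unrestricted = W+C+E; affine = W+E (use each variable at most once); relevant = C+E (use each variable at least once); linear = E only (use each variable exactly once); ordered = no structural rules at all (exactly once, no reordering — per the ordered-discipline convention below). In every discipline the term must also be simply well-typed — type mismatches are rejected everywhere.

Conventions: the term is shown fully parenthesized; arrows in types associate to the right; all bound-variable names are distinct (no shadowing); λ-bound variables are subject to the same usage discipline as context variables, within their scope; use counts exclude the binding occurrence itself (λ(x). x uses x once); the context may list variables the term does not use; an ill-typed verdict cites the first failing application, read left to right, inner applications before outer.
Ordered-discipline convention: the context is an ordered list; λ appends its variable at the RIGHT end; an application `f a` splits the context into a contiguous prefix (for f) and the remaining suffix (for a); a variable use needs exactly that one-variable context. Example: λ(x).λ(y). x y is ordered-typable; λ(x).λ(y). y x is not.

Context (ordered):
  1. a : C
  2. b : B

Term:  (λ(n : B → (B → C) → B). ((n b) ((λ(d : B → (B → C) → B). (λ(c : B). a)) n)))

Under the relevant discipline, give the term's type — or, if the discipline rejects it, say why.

not well-typed under relevant — needs weakening: d, c unused
use counts: a ×1, b ×1, n (λ-bound) ×2, d (λ-bound) ×0, c (λ-bound) ×0
use order (left to right): n, b, a, n
typing: well-typed — term : (B → (B → C) → B) → B
summary: ordered ✗; linear ✗; affine ✗; relevant ✗; unrestricted ✓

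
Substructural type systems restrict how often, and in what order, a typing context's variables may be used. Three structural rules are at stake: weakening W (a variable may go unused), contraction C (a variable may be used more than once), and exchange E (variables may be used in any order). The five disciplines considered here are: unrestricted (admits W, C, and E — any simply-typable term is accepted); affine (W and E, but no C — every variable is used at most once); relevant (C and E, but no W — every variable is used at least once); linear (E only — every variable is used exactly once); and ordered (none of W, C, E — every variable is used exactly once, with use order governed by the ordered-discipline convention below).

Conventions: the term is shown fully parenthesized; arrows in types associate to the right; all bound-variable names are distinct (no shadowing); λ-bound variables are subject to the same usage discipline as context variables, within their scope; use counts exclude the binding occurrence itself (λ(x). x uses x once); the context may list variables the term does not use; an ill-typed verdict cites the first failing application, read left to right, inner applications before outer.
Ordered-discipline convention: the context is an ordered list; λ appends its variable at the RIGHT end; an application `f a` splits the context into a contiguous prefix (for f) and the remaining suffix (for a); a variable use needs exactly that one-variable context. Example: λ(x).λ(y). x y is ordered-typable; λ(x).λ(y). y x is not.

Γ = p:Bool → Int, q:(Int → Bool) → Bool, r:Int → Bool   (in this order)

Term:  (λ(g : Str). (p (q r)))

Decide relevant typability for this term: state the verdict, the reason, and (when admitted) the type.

no — g left unused
use counts: p=1; q=1; r=1; g (bound)=0
uses in reading order: p, q, r
typing: well-typed — term : Str → Int
all disciplines: ordered ✗, linear ✗, affine ✓, relevant ✗, unrestricted ✓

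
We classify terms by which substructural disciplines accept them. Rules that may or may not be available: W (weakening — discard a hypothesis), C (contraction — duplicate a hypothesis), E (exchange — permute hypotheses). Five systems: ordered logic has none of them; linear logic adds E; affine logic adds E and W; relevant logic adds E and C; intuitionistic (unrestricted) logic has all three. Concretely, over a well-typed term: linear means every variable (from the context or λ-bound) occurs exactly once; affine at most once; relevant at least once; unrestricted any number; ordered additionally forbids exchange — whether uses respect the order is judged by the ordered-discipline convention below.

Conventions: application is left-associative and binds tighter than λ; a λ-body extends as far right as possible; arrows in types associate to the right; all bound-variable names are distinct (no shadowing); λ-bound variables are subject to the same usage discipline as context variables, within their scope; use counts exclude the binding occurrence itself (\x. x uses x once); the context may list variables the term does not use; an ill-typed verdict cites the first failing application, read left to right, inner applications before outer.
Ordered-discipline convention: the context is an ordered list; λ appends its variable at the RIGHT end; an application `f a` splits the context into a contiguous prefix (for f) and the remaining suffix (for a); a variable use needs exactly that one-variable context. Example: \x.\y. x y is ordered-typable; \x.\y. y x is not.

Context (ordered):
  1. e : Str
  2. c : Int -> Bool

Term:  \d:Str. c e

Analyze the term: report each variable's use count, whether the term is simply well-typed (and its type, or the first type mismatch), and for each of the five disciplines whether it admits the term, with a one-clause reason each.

variable uses: e ×1; c ×1; d (bound) ×0
uses in reading order: c, e
typing: ill-typed: an argument Str mismatches the expected Int
ordered ✗ (fails simple typing)
linear ✗ (a type mismatch blocks all five)
affine ✗ (the type mismatch rejects it)
relevant ✗ (not simply typable)
unrestricted ✗ (fails simple typing)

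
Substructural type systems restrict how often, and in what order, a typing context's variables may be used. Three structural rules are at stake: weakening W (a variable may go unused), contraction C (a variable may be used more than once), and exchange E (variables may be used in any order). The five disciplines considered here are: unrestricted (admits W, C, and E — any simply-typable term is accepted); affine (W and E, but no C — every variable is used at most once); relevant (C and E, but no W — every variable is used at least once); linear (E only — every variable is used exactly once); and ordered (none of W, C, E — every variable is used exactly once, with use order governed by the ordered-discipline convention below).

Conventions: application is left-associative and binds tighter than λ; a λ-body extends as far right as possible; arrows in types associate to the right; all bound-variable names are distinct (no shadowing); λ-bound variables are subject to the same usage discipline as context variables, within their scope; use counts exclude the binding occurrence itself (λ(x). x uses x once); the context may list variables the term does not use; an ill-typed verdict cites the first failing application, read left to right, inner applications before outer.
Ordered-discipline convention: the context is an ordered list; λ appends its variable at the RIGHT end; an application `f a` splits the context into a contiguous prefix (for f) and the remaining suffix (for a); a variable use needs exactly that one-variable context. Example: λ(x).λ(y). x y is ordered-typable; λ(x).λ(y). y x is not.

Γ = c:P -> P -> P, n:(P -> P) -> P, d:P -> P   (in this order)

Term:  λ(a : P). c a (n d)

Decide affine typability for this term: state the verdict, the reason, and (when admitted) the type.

yes — at most one use each (c, n, d, a); term : P -> P
variable uses: c: 1×; n: 1×; d: 1×; a (bound): 1×
use order (left to right): c, a, n, d
typing: the term checks, with type P -> P
across the five disciplines: ordered ✗; linear ✓; affine ✓; relevant ✓; unrestricted ✓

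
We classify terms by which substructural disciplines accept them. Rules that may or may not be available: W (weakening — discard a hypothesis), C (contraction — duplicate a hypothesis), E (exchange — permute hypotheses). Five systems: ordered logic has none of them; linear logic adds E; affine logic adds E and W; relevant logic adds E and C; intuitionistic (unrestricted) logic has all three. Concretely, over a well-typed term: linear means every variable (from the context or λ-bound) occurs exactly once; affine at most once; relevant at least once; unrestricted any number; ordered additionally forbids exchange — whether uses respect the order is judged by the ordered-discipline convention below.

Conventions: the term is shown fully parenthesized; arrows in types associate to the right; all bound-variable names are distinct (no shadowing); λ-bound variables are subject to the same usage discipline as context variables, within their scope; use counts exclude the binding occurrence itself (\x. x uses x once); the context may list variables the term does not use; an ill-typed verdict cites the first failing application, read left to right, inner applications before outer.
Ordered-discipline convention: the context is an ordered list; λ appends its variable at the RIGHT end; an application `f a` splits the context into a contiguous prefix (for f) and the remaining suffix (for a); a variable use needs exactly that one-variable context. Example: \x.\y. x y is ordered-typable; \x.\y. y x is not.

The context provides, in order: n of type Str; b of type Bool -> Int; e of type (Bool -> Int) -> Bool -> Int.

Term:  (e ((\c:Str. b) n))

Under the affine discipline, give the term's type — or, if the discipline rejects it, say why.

term : Bool -> Int
use counts: n: 1×; b: 1×; e: 1×; c (λ-bound): 0×
left-to-right use order: e, b, n
typing: ✓ — Bool -> Int
all disciplines: ordered ✗ · linear ✗ · affine ✓ · relevant ✗ · unrestricted ✓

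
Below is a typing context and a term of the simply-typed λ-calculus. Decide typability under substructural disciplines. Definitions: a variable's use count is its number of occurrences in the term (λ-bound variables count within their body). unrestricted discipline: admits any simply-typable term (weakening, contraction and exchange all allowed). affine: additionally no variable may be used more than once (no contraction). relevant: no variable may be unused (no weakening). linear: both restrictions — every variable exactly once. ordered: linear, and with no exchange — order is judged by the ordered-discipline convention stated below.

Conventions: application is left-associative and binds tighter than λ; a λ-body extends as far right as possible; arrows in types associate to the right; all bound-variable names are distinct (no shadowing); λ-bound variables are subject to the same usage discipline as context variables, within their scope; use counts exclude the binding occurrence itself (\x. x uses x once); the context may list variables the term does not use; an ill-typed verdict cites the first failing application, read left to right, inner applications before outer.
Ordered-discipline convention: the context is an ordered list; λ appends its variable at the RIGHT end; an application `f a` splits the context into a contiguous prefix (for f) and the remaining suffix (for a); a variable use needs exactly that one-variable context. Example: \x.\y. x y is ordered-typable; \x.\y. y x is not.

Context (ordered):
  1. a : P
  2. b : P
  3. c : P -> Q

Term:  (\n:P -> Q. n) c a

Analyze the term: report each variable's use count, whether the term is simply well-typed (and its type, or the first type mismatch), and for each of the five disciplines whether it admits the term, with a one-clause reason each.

use counts: a: 1×; b: 0×; c: 1×; n (bound): 1×
use order (left to right): n, c, a
typing: well-typed at Q
ordered: ✗, b never used (weakening)
linear: ✗, b never used (weakening)
affine: ✓, no duplicate uses among a, b, c, n
relevant: ✗, b never used (weakening)
unrestricted: ✓, type-checks (Q) and nothing is barred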